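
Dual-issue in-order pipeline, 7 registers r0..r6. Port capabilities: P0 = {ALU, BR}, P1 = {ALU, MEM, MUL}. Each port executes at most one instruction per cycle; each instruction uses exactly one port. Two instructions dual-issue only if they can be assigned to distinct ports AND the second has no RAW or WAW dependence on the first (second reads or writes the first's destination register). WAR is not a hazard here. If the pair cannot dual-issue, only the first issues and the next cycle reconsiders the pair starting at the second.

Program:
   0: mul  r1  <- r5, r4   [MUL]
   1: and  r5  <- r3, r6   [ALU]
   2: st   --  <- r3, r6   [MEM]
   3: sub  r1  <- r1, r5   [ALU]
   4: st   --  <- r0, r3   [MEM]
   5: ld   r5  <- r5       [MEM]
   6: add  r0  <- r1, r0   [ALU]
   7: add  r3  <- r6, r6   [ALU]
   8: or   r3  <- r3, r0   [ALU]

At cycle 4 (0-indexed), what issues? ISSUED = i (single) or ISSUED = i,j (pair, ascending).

t=0 i0+i1:mul/and ; pair
t=1 i2+i3:st/sub ; pair
t=2 i4:st ; no-port MEM/MEM
t=3 i5+i6:ld/add ; pair
t=4 i7:add ; RAW+WAW r3
t=5 i8:or ; tail

ISSUED = 7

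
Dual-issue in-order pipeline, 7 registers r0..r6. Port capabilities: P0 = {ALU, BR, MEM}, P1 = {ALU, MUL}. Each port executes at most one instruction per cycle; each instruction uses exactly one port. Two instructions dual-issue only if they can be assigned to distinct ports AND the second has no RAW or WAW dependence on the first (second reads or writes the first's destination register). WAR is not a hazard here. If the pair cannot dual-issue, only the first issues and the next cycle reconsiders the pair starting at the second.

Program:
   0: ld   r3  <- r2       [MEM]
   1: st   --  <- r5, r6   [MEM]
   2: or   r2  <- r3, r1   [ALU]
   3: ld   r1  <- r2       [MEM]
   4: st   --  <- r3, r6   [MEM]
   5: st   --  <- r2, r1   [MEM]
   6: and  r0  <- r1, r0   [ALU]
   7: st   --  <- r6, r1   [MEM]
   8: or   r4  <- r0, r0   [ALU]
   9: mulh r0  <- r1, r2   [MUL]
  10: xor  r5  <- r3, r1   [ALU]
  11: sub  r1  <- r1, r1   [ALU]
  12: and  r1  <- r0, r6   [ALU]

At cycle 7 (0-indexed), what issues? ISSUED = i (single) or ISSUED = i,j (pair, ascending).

ISSUED = 11

c0: i0 ld.MEM  no-port MEM/MEM
c1: i1+i2 st.MEM/or.ALU  pair
c2: i3 ld.MEM  no-port MEM/MEM
c3: i4 st.MEM  no-port MEM/MEM
c4: i5+i6 st.MEM/and.ALU  pair
c5: i7+i8 st.MEM/or.ALU  pair
c6: i9+i10 mulh.MUL/xor.ALU  pair
c7: i11 sub.ALU  WAW r1
c8: i12 and.ALU  tail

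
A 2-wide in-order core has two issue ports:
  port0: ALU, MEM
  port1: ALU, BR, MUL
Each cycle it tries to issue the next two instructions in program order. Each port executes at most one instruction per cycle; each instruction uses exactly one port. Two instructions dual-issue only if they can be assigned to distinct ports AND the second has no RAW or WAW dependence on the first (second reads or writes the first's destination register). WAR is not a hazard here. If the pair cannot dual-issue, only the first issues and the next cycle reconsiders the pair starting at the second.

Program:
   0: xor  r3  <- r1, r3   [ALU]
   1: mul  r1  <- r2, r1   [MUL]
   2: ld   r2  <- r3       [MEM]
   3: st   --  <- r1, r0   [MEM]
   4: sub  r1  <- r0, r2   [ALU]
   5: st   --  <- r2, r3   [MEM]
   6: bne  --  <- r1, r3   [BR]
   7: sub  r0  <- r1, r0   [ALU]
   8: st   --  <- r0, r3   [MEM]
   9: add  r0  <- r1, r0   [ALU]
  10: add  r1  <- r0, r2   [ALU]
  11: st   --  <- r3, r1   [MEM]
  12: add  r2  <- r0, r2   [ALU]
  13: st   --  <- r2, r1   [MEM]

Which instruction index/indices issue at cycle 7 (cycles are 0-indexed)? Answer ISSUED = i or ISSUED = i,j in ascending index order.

ISSUED = 11,12

0. xor+mul @i0/i1  | dual
1. ld @i2  | no-port MEM/MEM
2. st+sub @i3/i4  | dual
3. st+bne @i5/i6  | dual
4. sub @i7  | RAW r0
5. st+add @i8/i9  | dual
6. add @i10  | RAW r1
7. st+add @i11/i12  | dual
8. st @i13  | tail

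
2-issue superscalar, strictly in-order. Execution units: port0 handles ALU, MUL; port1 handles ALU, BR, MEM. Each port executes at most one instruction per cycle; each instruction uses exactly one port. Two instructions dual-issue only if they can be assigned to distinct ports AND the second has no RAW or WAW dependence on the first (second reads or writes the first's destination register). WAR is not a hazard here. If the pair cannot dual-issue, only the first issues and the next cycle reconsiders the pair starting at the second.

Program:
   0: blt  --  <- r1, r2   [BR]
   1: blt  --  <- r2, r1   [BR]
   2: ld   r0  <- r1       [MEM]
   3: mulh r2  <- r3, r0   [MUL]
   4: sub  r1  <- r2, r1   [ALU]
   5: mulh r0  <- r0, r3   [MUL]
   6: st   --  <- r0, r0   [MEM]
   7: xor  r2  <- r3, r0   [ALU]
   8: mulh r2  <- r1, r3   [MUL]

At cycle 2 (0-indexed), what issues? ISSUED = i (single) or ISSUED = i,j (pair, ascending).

  cy0 -> i0 (blt) no-port BR/BR
  cy1 -> i1 (blt) no-port BR/MEM
  cy2 -> i2 (ld) RAW r0
  cy3 -> i3 (mulh) RAW r2
  cy4 -> i4/i5 (sub;mulh) pair
  cy5 -> i6/i7 (st;xor) pair
  cy6 -> i8 (mulh) tail

ISSUED = 2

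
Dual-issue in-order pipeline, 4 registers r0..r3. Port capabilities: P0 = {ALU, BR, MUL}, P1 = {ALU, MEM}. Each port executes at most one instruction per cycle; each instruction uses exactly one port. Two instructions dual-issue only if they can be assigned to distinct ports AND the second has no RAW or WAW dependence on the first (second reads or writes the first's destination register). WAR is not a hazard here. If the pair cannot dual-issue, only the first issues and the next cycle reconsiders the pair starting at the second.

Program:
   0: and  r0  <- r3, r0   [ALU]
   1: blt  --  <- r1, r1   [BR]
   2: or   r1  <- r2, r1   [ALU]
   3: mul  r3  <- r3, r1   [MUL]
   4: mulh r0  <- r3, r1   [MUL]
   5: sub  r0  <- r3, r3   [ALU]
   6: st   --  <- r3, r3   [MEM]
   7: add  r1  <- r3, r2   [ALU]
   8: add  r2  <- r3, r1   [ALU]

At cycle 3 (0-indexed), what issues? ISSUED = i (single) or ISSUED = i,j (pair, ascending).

  cy0 -> i0/i1 (and blt) pair
  cy1 -> i2 (or) RAW r1
  cy2 -> i3 (mul) no-port MUL/MUL
  cy3 -> i4 (mulh) WAW r0
  cy4 -> i5/i6 (sub st) pair
  cy5 -> i7 (add) RAW r1
  cy6 -> i8 (add) tail

ISSUED = 4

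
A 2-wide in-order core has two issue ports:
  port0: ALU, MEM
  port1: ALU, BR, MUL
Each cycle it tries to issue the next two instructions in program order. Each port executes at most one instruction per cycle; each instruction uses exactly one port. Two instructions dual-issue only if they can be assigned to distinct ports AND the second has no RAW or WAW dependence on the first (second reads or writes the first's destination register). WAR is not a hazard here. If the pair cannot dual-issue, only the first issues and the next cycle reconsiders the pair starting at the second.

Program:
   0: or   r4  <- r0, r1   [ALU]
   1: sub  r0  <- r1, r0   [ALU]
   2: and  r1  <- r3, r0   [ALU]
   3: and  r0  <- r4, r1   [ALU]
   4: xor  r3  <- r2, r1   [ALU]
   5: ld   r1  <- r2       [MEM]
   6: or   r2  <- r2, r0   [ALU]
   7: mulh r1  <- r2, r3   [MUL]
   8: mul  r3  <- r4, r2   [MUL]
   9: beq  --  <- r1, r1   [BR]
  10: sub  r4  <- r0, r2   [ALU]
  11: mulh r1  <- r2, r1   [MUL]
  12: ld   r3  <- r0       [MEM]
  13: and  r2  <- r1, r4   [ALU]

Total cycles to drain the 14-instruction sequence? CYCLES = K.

  cy0 -> i0,i1 (or;sub) pair
  cy1 -> i2 (and) RAW r1
  cy2 -> i3,i4 (and;xor) pair
  cy3 -> i5,i6 (ld;or) pair
  cy4 -> i7 (mulh) no-port MUL/MUL
  cy5 -> i8 (mul) no-port MUL/BR
  cy6 -> i9,i10 (beq;sub) pair
  cy7 -> i11,i12 (mulh;ld) pair
  cy8 -> i13 (and) tail

CYCLES = 9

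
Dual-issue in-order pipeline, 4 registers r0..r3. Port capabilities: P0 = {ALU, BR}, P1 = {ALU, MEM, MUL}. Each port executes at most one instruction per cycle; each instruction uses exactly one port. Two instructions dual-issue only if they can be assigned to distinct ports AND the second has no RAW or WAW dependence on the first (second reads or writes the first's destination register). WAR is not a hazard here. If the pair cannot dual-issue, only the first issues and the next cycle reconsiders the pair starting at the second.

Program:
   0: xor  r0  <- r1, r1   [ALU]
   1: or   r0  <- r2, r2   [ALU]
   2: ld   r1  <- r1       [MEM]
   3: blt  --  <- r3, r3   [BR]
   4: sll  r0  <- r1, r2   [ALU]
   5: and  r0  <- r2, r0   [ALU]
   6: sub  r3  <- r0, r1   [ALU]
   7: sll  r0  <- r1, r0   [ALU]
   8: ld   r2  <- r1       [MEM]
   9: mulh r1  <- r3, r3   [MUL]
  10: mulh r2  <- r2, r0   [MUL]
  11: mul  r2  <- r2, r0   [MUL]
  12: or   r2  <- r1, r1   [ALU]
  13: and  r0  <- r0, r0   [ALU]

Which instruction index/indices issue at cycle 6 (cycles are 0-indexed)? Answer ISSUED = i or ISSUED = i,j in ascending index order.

#0 head=0: xor i0 WAW r0
#1 head=1: or+ld i1/i2 dual
#2 head=3: blt+sll i3/i4 dual
#3 head=5: and i5 RAW r0
#4 head=6: sub+sll i6/i7 dual
#5 head=8: ld i8 no-port MEM/MUL
#6 head=9: mulh i9 no-port MUL/MUL
#7 head=10: mulh i10 no-port MUL/MUL
#8 head=11: mul i11 WAW r2
#9 head=12: or+and i12/i13 dual

ISSUED = 9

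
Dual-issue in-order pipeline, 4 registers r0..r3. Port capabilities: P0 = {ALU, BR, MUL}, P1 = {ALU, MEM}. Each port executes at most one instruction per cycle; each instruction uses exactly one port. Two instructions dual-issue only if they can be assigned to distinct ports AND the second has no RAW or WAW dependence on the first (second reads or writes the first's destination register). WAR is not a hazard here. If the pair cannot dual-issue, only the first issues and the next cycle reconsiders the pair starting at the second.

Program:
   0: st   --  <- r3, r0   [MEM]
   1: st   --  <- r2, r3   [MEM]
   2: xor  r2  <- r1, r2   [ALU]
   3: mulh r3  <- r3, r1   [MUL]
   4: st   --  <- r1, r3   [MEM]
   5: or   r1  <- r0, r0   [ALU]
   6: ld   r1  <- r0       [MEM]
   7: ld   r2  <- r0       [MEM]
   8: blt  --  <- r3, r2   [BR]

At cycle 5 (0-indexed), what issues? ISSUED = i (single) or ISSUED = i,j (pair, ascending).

ISSUED = 7

0. st @i0  | no-port MEM/MEM
1. st;xor @i1+i2  | pair
2. mulh @i3  | RAW r3
3. st;or @i4+i5  | pair
4. ld @i6  | no-port MEM/MEM
5. ld @i7  | RAW r2
6. blt @i8  | tail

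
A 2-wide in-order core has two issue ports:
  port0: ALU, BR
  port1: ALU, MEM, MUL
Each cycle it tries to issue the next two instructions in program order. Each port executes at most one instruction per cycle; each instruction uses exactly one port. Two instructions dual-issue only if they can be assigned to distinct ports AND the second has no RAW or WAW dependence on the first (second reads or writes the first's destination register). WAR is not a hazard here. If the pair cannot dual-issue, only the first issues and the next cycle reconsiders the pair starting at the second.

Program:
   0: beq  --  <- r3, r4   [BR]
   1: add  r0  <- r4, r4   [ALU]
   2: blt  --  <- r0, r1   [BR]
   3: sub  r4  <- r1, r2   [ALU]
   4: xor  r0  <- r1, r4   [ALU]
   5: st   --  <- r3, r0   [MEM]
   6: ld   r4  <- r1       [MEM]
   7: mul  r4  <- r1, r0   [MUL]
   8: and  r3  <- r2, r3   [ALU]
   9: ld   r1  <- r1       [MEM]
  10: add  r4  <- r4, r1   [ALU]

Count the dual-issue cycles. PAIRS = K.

PAIRS = 3

[0] i0,i1  beq.BR/add.ALU  -- pair
[1] i2,i3  blt.BR/sub.ALU  -- pair
[2] i4  xor.ALU  -- RAW r0
[3] i5  st.MEM  -- no-port MEM/MEM
[4] i6  ld.MEM  -- no-port MEM/MUL
[5] i7,i8  mul.MUL/and.ALU  -- pair
[6] i9  ld.MEM  -- RAW r1
[7] i10  add.ALU  -- tail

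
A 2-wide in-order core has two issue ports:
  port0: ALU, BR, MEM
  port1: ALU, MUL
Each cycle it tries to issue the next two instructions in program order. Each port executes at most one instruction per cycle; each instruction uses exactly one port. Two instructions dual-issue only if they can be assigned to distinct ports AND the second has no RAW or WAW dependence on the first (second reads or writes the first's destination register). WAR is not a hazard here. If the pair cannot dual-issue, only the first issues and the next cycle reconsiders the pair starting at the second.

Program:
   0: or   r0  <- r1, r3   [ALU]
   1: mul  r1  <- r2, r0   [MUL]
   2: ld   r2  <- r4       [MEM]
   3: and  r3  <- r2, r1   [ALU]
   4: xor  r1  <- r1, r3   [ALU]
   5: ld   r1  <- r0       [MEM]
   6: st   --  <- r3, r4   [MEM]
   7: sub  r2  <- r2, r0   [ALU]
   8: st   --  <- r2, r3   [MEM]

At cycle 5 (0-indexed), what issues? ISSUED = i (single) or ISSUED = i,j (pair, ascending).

ISSUED = 6,7

#0 head=0: or i0 RAW r0
#1 head=1: mul ld i1&i2 dual
#2 head=3: and i3 RAW r3
#3 head=4: xor i4 WAW r1
#4 head=5: ld i5 no-port MEM/MEM
#5 head=6: st sub i6&i7 dual
#6 head=8: st i8 tail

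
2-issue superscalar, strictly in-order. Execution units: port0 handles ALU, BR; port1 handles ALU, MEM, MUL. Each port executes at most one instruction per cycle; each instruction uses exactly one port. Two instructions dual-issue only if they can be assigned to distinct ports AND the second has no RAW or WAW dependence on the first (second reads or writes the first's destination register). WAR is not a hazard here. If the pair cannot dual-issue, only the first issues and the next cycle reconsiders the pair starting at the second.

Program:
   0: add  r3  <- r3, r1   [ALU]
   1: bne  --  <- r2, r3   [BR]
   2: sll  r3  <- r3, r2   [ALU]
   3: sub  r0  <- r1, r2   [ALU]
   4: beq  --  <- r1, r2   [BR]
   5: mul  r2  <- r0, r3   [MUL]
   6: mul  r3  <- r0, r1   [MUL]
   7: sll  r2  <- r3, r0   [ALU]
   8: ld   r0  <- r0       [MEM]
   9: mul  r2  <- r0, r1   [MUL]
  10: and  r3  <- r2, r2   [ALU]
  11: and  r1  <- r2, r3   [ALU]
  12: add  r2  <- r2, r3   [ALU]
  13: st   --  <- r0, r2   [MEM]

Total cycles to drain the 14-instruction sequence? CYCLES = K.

c0: i0 add  RAW r3
c1: i1/i2 bne+sll  pair
c2: i3/i4 sub+beq  pair
c3: i5 mul  no-port MUL/MUL
c4: i6 mul  RAW r3
c5: i7/i8 sll+ld  pair
c6: i9 mul  RAW r2
c7: i10 and  RAW r3
c8: i11/i12 and+add  pair
c9: i13 st  tail

CYCLES = 10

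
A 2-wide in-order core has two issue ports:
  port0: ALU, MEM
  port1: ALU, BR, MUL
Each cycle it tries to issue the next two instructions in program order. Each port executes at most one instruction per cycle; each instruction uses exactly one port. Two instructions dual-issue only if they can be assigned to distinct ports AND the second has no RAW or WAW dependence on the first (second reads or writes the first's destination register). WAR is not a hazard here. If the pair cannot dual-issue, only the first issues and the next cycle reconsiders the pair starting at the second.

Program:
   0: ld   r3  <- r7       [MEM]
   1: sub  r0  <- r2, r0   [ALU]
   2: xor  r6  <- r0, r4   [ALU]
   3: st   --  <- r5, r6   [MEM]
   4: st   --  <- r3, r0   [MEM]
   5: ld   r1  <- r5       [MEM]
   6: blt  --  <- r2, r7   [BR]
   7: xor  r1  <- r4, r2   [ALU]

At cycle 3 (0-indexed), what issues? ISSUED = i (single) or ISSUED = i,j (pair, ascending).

ISSUED = 4

#0 head=0: ld.MEM/sub.ALU i0/i1 dual
#1 head=2: xor.ALU i2 RAW r6
#2 head=3: st.MEM i3 no-port MEM/MEM
#3 head=4: st.MEM i4 no-port MEM/MEM
#4 head=5: ld.MEM/blt.BR i5/i6 dual
#5 head=7: xor.ALU i7 tail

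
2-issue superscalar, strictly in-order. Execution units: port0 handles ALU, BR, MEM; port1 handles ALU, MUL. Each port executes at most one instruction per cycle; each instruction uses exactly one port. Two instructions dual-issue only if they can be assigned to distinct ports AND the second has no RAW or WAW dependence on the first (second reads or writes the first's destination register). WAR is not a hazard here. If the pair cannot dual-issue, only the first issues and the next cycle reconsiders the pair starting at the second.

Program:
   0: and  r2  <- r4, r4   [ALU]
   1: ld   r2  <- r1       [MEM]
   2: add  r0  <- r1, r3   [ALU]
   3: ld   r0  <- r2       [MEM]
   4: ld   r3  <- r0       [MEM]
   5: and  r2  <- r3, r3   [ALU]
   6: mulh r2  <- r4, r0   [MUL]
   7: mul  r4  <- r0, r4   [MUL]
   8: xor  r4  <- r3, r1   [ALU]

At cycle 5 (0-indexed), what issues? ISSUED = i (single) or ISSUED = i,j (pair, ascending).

ISSUED = 6

t=0 i0:and.ALU ; WAW r2
t=1 i1,i2:ld.MEM/add.ALU ; pair
t=2 i3:ld.MEM ; no-port MEM/MEM
t=3 i4:ld.MEM ; RAW r3
t=4 i5:and.ALU ; WAW r2
t=5 i6:mulh.MUL ; no-port MUL/MUL
t=6 i7:mul.MUL ; WAW r4
t=7 i8:xor.ALU ; tail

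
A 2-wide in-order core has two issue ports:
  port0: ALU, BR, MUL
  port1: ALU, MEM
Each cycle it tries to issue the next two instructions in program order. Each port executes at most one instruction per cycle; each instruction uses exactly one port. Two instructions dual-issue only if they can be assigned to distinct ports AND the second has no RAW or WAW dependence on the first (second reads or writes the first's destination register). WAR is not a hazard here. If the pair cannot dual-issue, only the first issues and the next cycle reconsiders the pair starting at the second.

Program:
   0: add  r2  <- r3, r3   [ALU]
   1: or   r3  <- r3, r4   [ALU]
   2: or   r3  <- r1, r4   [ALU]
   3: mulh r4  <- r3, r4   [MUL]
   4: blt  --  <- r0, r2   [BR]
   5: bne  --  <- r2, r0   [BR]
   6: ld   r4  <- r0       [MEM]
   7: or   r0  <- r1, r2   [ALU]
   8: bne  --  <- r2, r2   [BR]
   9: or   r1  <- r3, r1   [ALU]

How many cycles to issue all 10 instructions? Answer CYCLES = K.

0. add.ALU or.ALU @i0/i1  | pair
1. or.ALU @i2  | RAW r3
2. mulh.MUL @i3  | no-port MUL/BR
3. blt.BR @i4  | no-port BR/BR
4. bne.BR ld.MEM @i5/i6  | pair
5. or.ALU bne.BR @i7/i8  | pair
6. or.ALU @i9  | tail

CYCLES = 7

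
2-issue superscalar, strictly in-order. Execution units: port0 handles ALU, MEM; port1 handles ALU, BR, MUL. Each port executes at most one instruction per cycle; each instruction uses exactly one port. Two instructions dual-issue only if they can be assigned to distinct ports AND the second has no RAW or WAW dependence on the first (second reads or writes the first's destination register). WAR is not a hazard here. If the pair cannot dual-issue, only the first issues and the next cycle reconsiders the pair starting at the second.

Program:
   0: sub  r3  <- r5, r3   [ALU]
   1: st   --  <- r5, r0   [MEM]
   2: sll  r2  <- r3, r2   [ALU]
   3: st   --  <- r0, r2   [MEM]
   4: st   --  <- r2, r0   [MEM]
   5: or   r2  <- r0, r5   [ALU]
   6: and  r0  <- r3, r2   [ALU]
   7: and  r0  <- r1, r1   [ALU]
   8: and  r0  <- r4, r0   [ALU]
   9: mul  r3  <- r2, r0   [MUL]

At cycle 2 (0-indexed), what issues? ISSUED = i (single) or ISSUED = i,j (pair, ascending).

ISSUED = 3

#0 head=0: sub st i0&i1 pair
#1 head=2: sll i2 RAW r2
#2 head=3: st i3 no-port MEM/MEM
#3 head=4: st or i4&i5 pair
#4 head=6: and i6 WAW r0
#5 head=7: and i7 RAW+WAW r0
#6 head=8: and i8 RAW r0
#7 head=9: mul i9 tail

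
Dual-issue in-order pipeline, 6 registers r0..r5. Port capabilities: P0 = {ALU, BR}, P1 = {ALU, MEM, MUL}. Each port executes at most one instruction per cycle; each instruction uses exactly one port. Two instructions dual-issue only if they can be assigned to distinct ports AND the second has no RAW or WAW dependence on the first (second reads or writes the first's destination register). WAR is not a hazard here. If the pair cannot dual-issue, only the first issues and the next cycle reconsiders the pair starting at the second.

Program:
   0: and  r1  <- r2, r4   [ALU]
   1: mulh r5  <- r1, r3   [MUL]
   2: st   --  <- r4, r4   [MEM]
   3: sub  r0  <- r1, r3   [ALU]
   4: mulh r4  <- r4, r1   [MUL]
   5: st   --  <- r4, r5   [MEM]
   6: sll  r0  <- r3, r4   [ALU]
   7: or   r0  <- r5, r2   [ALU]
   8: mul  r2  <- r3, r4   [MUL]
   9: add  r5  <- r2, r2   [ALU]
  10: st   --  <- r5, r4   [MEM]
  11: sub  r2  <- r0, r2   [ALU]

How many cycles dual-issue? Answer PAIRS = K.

PAIRS = 4

t=0 i0:and.ALU ; RAW r1
t=1 i1:mulh.MUL ; no-port MUL/MEM
t=2 i2,i3:st.MEM/sub.ALU ; dual
t=3 i4:mulh.MUL ; no-port MUL/MEM
t=4 i5,i6:st.MEM/sll.ALU ; dual
t=5 i7,i8:or.ALU/mul.MUL ; dual
t=6 i9:add.ALU ; RAW r5
t=7 i10,i11:st.MEM/sub.ALU ; dual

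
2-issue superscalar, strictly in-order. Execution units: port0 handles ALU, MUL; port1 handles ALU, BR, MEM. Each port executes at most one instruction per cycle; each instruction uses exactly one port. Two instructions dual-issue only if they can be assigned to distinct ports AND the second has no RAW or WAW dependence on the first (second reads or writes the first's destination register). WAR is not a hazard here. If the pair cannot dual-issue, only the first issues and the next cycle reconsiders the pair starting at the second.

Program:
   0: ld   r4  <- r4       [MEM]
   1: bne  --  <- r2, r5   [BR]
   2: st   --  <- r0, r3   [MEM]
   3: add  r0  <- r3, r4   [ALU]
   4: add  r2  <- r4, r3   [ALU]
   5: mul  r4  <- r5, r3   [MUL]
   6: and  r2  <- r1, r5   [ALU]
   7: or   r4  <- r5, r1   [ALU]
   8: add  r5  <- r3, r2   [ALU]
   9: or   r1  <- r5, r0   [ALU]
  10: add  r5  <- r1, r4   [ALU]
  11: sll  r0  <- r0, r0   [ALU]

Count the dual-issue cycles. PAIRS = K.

c0: i0 ld.MEM  no-port MEM/BR
c1: i1 bne.BR  no-port BR/MEM
c2: i2&i3 st.MEM add.ALU  pair
c3: i4&i5 add.ALU mul.MUL  pair
c4: i6&i7 and.ALU or.ALU  pair
c5: i8 add.ALU  RAW r5
c6: i9 or.ALU  RAW r1
c7: i10&i11 add.ALU sll.ALU  pair

PAIRS = 4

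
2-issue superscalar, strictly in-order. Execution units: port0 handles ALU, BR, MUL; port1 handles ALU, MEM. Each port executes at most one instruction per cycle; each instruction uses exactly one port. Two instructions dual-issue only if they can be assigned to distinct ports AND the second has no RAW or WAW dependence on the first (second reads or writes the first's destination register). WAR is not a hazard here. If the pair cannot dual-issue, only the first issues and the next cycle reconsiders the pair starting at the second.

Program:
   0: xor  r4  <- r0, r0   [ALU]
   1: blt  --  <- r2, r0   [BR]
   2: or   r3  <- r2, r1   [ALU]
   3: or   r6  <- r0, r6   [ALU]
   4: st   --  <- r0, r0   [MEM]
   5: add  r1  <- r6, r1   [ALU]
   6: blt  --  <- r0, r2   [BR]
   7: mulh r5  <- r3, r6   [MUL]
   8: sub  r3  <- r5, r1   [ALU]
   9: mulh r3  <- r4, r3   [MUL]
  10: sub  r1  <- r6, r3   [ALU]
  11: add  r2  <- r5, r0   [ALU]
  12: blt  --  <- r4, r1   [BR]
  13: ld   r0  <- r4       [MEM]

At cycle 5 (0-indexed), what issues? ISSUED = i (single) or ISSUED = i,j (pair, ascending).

  cy0 -> i0&i1 (xor blt) pair
  cy1 -> i2&i3 (or or) pair
  cy2 -> i4&i5 (st add) pair
  cy3 -> i6 (blt) no-port BR/MUL
  cy4 -> i7 (mulh) RAW r5
  cy5 -> i8 (sub) RAW+WAW r3
  cy6 -> i9 (mulh) RAW r3
  cy7 -> i10&i11 (sub add) pair
  cy8 -> i12&i13 (blt ld) pair

ISSUED = 8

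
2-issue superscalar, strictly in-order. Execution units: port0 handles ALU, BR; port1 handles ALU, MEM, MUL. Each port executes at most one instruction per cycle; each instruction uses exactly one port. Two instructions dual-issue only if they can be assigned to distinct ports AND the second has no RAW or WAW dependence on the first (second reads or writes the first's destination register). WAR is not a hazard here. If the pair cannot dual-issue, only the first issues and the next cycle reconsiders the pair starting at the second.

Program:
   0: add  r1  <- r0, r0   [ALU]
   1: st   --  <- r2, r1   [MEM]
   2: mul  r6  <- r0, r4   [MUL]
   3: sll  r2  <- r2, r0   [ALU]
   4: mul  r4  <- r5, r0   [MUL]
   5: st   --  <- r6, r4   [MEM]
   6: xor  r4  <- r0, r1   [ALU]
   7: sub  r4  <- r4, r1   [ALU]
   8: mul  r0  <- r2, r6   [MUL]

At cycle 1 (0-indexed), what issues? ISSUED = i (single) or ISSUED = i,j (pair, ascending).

ISSUED = 1

t=0 i0:add.ALU ; RAW r1
t=1 i1:st.MEM ; no-port MEM/MUL
t=2 i2/i3:mul.MUL/sll.ALU ; 2-wide
t=3 i4:mul.MUL ; no-port MUL/MEM
t=4 i5/i6:st.MEM/xor.ALU ; 2-wide
t=5 i7/i8:sub.ALU/mul.MUL ; 2-wide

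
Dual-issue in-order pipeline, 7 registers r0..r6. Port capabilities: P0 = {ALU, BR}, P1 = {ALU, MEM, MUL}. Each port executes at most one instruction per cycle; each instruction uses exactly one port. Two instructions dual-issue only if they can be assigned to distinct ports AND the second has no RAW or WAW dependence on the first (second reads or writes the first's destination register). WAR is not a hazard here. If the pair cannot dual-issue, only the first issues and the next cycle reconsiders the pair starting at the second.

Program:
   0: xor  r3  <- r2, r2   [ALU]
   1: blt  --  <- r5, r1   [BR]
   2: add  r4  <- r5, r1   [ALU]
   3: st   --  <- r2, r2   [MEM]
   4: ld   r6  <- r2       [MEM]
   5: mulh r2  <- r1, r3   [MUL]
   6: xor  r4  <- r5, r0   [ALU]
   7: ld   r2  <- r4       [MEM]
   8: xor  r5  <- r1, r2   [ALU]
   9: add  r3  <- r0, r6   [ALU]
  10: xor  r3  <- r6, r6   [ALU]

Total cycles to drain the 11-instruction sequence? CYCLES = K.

  cy0 -> i0,i1 (xor.ALU+blt.BR) pair
  cy1 -> i2,i3 (add.ALU+st.MEM) pair
  cy2 -> i4 (ld.MEM) no-port MEM/MUL
  cy3 -> i5,i6 (mulh.MUL+xor.ALU) pair
  cy4 -> i7 (ld.MEM) RAW r2
  cy5 -> i8,i9 (xor.ALU+add.ALU) pair
  cy6 -> i10 (xor.ALU) tail

CYCLES = 7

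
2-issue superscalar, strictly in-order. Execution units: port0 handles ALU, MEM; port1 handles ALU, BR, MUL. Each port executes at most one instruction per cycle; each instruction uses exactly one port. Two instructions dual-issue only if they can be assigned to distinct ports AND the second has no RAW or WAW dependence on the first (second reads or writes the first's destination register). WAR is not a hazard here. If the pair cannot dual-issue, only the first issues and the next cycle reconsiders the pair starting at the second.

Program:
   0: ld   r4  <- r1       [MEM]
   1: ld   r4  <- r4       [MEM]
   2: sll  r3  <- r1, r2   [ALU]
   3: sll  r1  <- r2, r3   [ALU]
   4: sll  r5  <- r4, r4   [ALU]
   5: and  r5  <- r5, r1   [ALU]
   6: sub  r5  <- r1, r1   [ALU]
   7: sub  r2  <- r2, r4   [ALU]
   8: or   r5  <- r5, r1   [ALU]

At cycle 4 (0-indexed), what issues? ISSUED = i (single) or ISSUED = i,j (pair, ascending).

t=0 i0:ld ; no-port MEM/MEM
t=1 i1/i2:ld/sll ; 2-wide
t=2 i3/i4:sll/sll ; 2-wide
t=3 i5:and ; WAW r5
t=4 i6/i7:sub/sub ; 2-wide
t=5 i8:or ; tail

ISSUED = 6,7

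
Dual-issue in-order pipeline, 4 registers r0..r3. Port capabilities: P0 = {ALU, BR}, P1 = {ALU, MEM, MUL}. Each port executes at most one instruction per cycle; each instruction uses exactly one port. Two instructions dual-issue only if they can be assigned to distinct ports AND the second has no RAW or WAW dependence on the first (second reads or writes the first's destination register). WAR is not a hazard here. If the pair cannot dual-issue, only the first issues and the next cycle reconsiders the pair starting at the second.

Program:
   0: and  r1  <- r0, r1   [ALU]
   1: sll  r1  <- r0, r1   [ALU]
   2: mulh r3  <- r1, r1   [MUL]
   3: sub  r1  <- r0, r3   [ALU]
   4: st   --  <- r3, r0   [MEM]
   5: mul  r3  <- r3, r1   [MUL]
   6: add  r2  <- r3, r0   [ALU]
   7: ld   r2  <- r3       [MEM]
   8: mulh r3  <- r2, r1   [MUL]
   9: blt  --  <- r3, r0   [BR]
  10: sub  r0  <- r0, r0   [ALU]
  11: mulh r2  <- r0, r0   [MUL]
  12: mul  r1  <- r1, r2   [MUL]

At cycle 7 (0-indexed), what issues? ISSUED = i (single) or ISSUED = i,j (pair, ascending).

t=0 i0:and.ALU ; RAW+WAW r1
t=1 i1:sll.ALU ; RAW r1
t=2 i2:mulh.MUL ; RAW r3
t=3 i3/i4:sub.ALU+st.MEM ; dual
t=4 i5:mul.MUL ; RAW r3
t=5 i6:add.ALU ; WAW r2
t=6 i7:ld.MEM ; no-port MEM/MUL
t=7 i8:mulh.MUL ; RAW r3
t=8 i9/i10:blt.BR+sub.ALU ; dual
t=9 i11:mulh.MUL ; no-port MUL/MUL
t=10 i12:mul.MUL ; tail

ISSUED = 8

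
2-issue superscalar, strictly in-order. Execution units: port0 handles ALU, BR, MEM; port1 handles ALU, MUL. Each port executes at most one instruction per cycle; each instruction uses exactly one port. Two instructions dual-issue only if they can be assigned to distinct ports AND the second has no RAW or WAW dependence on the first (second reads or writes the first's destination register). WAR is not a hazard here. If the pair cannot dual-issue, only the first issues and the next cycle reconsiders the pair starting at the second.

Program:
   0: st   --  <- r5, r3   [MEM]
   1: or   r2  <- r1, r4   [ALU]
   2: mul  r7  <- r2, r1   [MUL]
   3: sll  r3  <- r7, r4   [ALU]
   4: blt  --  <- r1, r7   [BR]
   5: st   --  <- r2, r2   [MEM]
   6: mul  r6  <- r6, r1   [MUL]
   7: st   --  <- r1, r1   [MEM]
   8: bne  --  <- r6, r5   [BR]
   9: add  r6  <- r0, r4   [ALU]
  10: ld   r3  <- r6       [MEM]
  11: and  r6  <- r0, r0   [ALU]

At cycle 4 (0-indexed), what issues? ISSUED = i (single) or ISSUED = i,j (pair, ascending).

ISSUED = 7

0. st+or @i0/i1  | pair
1. mul @i2  | RAW r7
2. sll+blt @i3/i4  | pair
3. st+mul @i5/i6  | pair
4. st @i7  | no-port MEM/BR
5. bne+add @i8/i9  | pair
6. ld+and @i10/i11  | pair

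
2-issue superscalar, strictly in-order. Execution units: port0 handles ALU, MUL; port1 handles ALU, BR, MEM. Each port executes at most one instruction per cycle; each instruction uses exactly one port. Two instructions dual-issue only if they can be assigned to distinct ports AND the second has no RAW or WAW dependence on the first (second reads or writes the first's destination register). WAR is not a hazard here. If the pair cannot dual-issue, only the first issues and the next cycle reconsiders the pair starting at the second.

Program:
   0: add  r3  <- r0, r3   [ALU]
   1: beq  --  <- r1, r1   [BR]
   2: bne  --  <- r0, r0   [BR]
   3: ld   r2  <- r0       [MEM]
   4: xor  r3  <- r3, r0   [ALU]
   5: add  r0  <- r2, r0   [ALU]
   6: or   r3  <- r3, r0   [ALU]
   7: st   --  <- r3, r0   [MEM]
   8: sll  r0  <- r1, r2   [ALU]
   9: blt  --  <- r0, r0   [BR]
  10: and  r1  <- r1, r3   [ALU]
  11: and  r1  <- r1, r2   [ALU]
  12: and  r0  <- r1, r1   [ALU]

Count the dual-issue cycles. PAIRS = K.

PAIRS = 4

0. add beq @i0+i1  | dual
1. bne @i2  | no-port BR/MEM
2. ld xor @i3+i4  | dual
3. add @i5  | RAW r0
4. or @i6  | RAW r3
5. st sll @i7+i8  | dual
6. blt and @i9+i10  | dual
7. and @i11  | RAW r1
8. and @i12  | tail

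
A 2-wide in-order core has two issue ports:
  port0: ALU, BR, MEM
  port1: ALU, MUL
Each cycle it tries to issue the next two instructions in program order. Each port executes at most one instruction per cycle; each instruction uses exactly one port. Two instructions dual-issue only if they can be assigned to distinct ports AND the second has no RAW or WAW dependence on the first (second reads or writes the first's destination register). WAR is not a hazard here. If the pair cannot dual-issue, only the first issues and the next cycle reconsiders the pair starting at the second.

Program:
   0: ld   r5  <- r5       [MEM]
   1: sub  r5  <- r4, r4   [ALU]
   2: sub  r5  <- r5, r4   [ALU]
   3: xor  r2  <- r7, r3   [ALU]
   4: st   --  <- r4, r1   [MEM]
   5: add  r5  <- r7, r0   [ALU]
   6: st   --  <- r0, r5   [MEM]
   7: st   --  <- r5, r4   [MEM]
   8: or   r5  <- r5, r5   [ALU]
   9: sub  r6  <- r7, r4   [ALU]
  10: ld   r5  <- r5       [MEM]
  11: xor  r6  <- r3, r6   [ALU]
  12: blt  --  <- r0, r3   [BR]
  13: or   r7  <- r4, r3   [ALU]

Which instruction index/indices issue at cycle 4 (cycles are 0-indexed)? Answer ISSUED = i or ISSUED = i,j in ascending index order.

ISSUED = 6

t=0 i0:ld.MEM ; WAW r5
t=1 i1:sub.ALU ; RAW+WAW r5
t=2 i2&i3:sub.ALU+xor.ALU ; pair
t=3 i4&i5:st.MEM+add.ALU ; pair
t=4 i6:st.MEM ; no-port MEM/MEM
t=5 i7&i8:st.MEM+or.ALU ; pair
t=6 i9&i10:sub.ALU+ld.MEM ; pair
t=7 i11&i12:xor.ALU+blt.BR ; pair
t=8 i13:or.ALU ; tail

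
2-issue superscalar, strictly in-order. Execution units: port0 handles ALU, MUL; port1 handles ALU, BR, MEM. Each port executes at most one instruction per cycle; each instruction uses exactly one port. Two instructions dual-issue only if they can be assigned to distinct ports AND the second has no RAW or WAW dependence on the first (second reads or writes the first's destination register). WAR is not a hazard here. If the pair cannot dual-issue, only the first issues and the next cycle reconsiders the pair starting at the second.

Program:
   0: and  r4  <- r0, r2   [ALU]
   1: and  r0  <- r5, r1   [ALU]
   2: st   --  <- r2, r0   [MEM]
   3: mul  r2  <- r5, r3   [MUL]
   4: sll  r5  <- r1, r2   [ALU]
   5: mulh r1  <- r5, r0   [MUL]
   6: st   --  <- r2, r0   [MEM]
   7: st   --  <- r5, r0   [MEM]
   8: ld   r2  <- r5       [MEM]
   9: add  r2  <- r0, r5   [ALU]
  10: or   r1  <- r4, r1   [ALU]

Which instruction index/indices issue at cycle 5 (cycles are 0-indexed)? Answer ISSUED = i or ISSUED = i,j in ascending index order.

c0: i0,i1 and.ALU/and.ALU  dual
c1: i2,i3 st.MEM/mul.MUL  dual
c2: i4 sll.ALU  RAW r5
c3: i5,i6 mulh.MUL/st.MEM  dual
c4: i7 st.MEM  no-port MEM/MEM
c5: i8 ld.MEM  WAW r2
c6: i9,i10 add.ALU/or.ALU  dual

ISSUED = 8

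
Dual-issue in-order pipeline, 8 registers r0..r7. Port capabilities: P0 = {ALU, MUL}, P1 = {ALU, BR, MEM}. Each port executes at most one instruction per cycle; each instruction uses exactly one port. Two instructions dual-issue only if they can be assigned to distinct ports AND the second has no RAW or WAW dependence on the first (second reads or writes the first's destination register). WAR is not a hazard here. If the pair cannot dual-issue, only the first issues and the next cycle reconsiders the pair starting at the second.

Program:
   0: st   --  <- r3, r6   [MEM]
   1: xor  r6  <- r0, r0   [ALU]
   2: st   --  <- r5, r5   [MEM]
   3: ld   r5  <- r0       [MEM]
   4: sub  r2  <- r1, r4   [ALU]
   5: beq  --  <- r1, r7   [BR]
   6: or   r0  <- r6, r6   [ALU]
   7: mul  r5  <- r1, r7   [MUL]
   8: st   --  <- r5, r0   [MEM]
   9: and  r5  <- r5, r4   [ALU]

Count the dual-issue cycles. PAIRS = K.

0. st.MEM xor.ALU @i0/i1  | pair
1. st.MEM @i2  | no-port MEM/MEM
2. ld.MEM sub.ALU @i3/i4  | pair
3. beq.BR or.ALU @i5/i6  | pair
4. mul.MUL @i7  | RAW r5
5. st.MEM and.ALU @i8/i9  | pair

PAIRS = 4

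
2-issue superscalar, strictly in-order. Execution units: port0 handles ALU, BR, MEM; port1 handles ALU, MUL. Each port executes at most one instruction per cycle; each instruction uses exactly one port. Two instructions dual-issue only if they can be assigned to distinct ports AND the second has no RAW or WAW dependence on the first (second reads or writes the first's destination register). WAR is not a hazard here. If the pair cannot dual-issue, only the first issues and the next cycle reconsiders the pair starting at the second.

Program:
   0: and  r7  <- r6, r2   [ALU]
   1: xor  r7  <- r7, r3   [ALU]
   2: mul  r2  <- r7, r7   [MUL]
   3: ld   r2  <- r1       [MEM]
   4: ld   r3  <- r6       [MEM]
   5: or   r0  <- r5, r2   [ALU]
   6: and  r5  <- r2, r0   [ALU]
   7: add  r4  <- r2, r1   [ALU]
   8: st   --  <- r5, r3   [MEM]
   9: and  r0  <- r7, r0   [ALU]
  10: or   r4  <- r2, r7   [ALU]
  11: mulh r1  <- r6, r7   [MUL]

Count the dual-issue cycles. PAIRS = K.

t=0 i0:and ; RAW+WAW r7
t=1 i1:xor ; RAW r7
t=2 i2:mul ; WAW r2
t=3 i3:ld ; no-port MEM/MEM
t=4 i4+i5:ld/or ; pair
t=5 i6+i7:and/add ; pair
t=6 i8+i9:st/and ; pair
t=7 i10+i11:or/mulh ; pair

PAIRS = 4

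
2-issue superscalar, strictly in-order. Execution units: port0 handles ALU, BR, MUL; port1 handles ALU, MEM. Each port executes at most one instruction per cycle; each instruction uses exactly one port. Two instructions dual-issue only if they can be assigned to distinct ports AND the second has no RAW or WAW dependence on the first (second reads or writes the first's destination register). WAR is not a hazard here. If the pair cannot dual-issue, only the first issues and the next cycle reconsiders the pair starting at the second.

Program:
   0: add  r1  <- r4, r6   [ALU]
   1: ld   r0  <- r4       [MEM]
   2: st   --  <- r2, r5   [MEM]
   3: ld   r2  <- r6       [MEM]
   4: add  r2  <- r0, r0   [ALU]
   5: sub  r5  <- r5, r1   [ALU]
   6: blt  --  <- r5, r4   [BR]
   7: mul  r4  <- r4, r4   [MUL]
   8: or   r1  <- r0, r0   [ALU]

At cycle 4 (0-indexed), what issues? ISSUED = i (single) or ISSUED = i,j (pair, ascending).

ISSUED = 6

t=0 i0,i1:add.ALU/ld.MEM ; 2-wide
t=1 i2:st.MEM ; no-port MEM/MEM
t=2 i3:ld.MEM ; WAW r2
t=3 i4,i5:add.ALU/sub.ALU ; 2-wide
t=4 i6:blt.BR ; no-port BR/MUL
t=5 i7,i8:mul.MUL/or.ALU ; 2-wide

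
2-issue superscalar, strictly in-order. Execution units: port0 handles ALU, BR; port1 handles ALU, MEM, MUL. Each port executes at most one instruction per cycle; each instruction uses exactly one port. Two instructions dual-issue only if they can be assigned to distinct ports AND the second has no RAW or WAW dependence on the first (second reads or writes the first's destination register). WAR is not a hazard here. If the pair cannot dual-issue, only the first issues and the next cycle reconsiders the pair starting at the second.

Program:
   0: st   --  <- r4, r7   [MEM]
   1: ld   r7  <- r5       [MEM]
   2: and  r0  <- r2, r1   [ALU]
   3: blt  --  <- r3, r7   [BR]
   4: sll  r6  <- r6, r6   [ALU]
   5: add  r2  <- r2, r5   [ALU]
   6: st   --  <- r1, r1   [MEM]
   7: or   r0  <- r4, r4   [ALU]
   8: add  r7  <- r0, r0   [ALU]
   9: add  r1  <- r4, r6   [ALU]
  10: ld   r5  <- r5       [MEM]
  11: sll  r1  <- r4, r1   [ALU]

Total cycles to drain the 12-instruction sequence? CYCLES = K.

0. st.MEM @i0  | no-port MEM/MEM
1. ld.MEM and.ALU @i1,i2  | 2-wide
2. blt.BR sll.ALU @i3,i4  | 2-wide
3. add.ALU st.MEM @i5,i6  | 2-wide
4. or.ALU @i7  | RAW r0
5. add.ALU add.ALU @i8,i9  | 2-wide
6. ld.MEM sll.ALU @i10,i11  | 2-wide

CYCLES = 7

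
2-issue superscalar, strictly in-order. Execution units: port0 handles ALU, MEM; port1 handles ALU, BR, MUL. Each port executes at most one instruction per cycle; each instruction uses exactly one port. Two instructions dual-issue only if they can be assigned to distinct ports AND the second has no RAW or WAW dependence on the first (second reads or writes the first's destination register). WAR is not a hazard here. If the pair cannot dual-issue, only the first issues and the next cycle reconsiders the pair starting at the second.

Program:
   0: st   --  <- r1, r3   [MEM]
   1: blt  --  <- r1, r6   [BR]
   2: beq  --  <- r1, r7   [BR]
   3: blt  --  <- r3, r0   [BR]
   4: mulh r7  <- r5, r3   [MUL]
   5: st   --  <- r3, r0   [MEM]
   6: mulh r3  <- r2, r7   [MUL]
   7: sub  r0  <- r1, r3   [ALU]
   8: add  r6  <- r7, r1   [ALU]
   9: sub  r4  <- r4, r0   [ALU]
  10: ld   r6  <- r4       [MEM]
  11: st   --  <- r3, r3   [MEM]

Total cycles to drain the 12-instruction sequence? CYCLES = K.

CYCLES = 9

#0 head=0: st.MEM/blt.BR i0/i1 2-wide
#1 head=2: beq.BR i2 no-port BR/BR
#2 head=3: blt.BR i3 no-port BR/MUL
#3 head=4: mulh.MUL/st.MEM i4/i5 2-wide
#4 head=6: mulh.MUL i6 RAW r3
#5 head=7: sub.ALU/add.ALU i7/i8 2-wide
#6 head=9: sub.ALU i9 RAW r4
#7 head=10: ld.MEM i10 no-port MEM/MEM
#8 head=11: st.MEM i11 tail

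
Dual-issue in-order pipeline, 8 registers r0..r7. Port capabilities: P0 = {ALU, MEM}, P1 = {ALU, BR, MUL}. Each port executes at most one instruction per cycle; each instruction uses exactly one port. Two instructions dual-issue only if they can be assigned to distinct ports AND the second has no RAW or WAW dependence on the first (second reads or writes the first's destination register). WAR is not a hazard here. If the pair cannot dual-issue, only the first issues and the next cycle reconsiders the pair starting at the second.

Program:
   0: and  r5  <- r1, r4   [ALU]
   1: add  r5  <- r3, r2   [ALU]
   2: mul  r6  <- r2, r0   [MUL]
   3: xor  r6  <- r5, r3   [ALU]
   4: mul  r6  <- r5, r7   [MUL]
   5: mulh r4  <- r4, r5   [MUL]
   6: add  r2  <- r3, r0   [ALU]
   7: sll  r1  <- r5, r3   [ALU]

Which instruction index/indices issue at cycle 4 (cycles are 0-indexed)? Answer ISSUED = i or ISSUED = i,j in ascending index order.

[0] i0  and  -- WAW r5
[1] i1+i2  add+mul  -- pair
[2] i3  xor  -- WAW r6
[3] i4  mul  -- no-port MUL/MUL
[4] i5+i6  mulh+add  -- pair
[5] i7  sll  -- tail

ISSUED = 5,6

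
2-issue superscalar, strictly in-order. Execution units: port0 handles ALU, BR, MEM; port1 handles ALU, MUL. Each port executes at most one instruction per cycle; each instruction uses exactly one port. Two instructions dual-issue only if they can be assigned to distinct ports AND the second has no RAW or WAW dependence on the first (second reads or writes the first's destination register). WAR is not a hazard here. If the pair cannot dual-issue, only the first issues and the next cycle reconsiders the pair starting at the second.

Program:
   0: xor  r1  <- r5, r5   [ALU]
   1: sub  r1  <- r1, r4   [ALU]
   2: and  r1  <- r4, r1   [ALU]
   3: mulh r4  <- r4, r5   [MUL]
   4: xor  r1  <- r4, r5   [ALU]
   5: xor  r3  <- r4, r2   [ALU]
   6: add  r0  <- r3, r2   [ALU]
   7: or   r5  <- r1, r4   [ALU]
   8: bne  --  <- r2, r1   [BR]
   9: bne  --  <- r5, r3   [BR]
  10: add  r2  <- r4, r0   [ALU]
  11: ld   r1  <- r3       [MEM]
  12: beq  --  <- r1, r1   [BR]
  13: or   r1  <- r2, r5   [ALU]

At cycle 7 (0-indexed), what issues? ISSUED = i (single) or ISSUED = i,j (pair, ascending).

#0 head=0: xor.ALU i0 RAW+WAW r1
#1 head=1: sub.ALU i1 RAW+WAW r1
#2 head=2: and.ALU mulh.MUL i2/i3 dual
#3 head=4: xor.ALU xor.ALU i4/i5 dual
#4 head=6: add.ALU or.ALU i6/i7 dual
#5 head=8: bne.BR i8 no-port BR/BR
#6 head=9: bne.BR add.ALU i9/i10 dual
#7 head=11: ld.MEM i11 no-port MEM/BR
#8 head=12: beq.BR or.ALU i12/i13 dual

ISSUED = 11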